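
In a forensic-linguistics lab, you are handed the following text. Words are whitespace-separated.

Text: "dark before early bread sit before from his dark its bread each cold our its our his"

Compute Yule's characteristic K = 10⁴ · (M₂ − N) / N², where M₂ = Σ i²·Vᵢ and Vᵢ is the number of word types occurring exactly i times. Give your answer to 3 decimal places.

Frequencies: dark:2, before:2, bread:2, his:2, its:2, our:2, early:1, sit:1, from:1, each:1, cold:1
N = 17. Frequency spectrum: V_1=5, V_2=6
M₂ = 1²·5 + 2²·6 = 29
K = 10000 × (29 − 17) / 17² = 415.225

415.225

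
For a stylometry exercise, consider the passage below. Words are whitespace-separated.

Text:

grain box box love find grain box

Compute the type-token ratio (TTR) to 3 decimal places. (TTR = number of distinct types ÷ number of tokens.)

0.571

N = 7 tokens, V = 4 types.
TTR = V / N = 4 / 7 = 0.571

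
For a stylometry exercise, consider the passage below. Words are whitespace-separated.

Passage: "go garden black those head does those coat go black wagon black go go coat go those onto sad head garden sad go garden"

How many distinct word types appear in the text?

10

Distinct types: {black, coat, does, garden, go, head, onto, sad, those, wagon}
V = 10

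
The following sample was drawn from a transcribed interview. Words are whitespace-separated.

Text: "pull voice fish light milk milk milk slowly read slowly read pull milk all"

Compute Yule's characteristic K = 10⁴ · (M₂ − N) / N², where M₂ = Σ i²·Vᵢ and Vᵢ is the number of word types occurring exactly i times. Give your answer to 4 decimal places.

Frequencies: milk:4, pull:2, slowly:2, read:2, voice:1, fish:1, light:1, all:1
N = 14. Frequency spectrum: V_1=4, V_2=3, V_4=1
M₂ = 1²·4 + 2²·3 + 4²·1 = 32
K = 10000 × (32 − 14) / 14² = 918.3673

918.3673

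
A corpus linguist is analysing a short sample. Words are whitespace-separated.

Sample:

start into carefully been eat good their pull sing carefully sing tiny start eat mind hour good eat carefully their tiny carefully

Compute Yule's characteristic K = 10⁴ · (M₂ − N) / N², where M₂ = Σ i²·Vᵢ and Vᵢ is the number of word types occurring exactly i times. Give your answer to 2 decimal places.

578.51

Frequencies: carefully:4, eat:3, start:2, good:2, their:2, sing:2, tiny:2, into:1, been:1, pull:1, mind:1, hour:1
N = 22. Frequency spectrum: V_1=5, V_2=5, V_3=1, V_4=1
M₂ = 1²·5 + 2²·5 + 3²·1 + 4²·1 = 50
K = 10000 × (50 − 22) / 22² = 578.51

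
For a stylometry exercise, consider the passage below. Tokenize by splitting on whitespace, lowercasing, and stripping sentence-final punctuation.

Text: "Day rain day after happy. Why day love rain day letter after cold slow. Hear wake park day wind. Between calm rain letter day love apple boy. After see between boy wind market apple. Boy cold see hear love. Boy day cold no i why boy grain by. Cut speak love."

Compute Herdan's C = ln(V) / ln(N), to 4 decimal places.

0.8187

N = 51, V = 25.
ln(V) = 3.218876, ln(N) = 3.931826
C = 3.218876 / 3.931826 = 0.8187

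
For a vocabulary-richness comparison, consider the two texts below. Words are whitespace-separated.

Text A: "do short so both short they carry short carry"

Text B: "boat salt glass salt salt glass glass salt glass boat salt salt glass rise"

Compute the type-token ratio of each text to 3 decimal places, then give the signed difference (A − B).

0.381

TTR(A) = 6/9 = 0.667
TTR(B) = 4/14 = 0.286
Difference = 0.667 − 0.286 = 0.381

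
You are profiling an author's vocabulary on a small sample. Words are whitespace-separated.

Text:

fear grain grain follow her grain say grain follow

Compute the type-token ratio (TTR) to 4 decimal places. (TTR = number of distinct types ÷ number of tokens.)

N = 9 tokens, V = 5 types.
TTR = V / N = 5 / 9 = 0.5556

0.5556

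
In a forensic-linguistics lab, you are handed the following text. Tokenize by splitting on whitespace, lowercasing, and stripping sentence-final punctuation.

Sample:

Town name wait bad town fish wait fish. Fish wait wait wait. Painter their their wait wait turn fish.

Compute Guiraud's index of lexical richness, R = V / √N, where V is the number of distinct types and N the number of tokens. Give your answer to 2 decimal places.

N = 19, V = 8.
√N = 4.358899
R = 8 / 4.358899 = 1.84

1.84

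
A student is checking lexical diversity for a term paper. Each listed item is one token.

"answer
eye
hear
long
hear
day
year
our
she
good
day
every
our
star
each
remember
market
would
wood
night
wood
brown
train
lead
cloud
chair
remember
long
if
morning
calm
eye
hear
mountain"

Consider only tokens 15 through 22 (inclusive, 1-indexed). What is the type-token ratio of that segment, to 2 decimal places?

Segment tokens 15–22: each, remember, market, would, wood, night, wood, brown
Segment N = 8, segment V = 7.
TTR = 7 / 8 = 0.88

0.88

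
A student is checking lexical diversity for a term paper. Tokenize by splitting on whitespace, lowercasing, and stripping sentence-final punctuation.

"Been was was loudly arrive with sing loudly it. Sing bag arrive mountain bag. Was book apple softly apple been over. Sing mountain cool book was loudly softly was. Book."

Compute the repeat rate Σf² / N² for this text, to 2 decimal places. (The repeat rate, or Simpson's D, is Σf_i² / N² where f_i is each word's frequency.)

Frequencies: was:5, loudly:3, sing:3, book:3, been:2, arrive:2, bag:2, mountain:2, apple:2, softly:2, with:1, it:1, over:1, cool:1
Σf² = 80; N² = 900
Repeat rate = 80 / 900 = 0.09

0.09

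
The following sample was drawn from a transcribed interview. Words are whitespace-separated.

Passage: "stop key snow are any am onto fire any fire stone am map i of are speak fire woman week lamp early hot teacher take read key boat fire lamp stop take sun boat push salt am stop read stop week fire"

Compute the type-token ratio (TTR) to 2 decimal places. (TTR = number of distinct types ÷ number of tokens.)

0.60

N = 42 tokens, V = 25 types.
TTR = V / N = 25 / 42 = 0.60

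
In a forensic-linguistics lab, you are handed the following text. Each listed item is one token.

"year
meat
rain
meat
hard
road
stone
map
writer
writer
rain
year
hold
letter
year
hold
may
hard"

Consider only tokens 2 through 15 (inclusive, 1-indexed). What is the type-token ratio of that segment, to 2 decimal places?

0.71

Segment tokens 2–15: meat, rain, meat, hard, road, stone, map, writer, writer, rain, year, hold, letter, year
Segment N = 14, segment V = 10.
TTR = 10 / 14 = 0.71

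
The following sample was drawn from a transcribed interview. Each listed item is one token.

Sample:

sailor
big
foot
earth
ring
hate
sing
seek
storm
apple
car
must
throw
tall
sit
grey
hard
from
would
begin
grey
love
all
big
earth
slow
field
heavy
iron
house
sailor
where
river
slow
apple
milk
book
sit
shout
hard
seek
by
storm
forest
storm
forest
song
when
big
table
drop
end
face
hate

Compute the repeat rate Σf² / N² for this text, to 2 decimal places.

0.03

Frequencies: big:3, storm:3, sailor:2, earth:2, hate:2, seek:2, apple:2, sit:2, grey:2, hard:2, slow:2, forest:2, foot:1, ring:1, sing:1, car:1, must:1, throw:1, tall:1, from:1, … (20 more, each freq 1)
Σf² = 86; N² = 2916
Repeat rate = 86 / 2916 = 0.03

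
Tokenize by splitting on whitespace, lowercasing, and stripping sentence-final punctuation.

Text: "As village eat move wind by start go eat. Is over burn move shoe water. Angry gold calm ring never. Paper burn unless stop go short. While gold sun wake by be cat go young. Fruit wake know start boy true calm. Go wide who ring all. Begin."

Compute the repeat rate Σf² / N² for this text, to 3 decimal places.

Frequencies: go:4, eat:2, move:2, by:2, start:2, burn:2, gold:2, calm:2, ring:2, wake:2, as:1, village:1, wind:1, is:1, over:1, shoe:1, water:1, angry:1, never:1, paper:1, … (16 more, each freq 1)
Σf² = 78; N² = 2304
Repeat rate = 78 / 2304 = 0.034

0.034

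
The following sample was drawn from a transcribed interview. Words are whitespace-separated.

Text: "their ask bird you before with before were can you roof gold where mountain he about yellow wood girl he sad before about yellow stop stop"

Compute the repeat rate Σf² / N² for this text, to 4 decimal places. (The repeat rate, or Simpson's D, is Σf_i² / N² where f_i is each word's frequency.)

Frequencies: before:3, you:2, he:2, about:2, yellow:2, stop:2, their:1, ask:1, bird:1, with:1, were:1, can:1, roof:1, gold:1, where:1, mountain:1, wood:1, girl:1, sad:1
Σf² = 42; N² = 676
Repeat rate = 42 / 676 = 0.0621

0.0621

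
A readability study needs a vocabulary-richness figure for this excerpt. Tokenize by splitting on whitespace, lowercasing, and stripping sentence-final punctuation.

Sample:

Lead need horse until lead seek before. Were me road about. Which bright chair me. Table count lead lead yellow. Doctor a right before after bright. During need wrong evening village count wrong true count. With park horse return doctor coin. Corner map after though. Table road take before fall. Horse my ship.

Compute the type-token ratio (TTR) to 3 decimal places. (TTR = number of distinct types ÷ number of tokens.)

0.679

N = 53 tokens, V = 36 types.
TTR = V / N = 36 / 53 = 0.679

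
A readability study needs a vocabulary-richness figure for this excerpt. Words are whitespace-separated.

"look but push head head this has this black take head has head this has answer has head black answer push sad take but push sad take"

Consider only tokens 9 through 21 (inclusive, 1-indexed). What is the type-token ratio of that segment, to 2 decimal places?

Segment tokens 9–21: black, take, head, has, head, this, has, answer, has, head, black, answer, push
Segment N = 13, segment V = 7.
TTR = 7 / 13 = 0.54

0.54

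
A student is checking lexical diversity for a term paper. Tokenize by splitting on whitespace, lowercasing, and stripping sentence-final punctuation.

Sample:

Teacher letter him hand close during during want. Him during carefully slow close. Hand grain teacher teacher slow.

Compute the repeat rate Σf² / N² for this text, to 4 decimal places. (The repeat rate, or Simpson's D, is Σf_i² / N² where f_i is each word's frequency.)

0.1173

Frequencies: teacher:3, during:3, him:2, hand:2, close:2, slow:2, letter:1, want:1, carefully:1, grain:1
Σf² = 38; N² = 324
Repeat rate = 38 / 324 = 0.1173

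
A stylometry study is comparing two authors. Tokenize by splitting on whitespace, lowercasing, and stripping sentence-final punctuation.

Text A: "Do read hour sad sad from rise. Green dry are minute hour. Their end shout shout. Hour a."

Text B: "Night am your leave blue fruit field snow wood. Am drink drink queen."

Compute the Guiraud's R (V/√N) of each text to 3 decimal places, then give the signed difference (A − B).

A: V=14, N=18, R=3.300
B: V=11, N=13, R=3.051
Difference = 3.300 − 3.051 = 0.249

0.249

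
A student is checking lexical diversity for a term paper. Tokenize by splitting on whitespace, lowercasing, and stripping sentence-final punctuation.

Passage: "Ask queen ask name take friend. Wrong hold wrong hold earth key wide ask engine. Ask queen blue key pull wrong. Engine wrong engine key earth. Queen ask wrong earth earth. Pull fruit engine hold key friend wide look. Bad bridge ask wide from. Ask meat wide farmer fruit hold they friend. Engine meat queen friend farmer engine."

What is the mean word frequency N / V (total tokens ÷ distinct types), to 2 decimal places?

N = 58 tokens, V = 21 types.
Mean frequency = N / V = 58 / 21 = 2.76

2.76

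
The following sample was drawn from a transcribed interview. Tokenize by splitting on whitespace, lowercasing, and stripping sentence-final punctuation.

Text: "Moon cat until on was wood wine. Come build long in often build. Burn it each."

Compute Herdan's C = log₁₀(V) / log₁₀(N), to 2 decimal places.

0.98

N = 16, V = 15.
log₁₀(V) = 1.176091, log₁₀(N) = 1.204120
C = 1.176091 / 1.204120 = 0.98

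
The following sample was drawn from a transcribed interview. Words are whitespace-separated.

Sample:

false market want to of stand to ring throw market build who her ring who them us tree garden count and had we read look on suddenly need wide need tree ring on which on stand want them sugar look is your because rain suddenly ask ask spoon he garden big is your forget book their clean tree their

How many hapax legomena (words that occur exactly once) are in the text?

Frequencies: ring:3, tree:3, on:3, market:2, want:2, to:2, stand:2, who:2, them:2, garden:2, look:2, suddenly:2, need:2, is:2, your:2, ask:2, their:2, false:1, of:1, throw:1, … (19 more, each freq 1)
Hapax (freq=1): and, because, big, book, build, clean, count, false, forget, had, he, her, of, rain, read, spoon, sugar, throw, us, we, which, wide

22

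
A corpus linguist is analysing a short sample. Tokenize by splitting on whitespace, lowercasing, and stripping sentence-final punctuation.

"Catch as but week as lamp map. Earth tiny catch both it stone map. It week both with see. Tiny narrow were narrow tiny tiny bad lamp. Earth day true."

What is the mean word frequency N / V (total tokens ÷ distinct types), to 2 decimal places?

1.67

N = 30 tokens, V = 18 types.
Mean frequency = N / V = 30 / 18 = 1.67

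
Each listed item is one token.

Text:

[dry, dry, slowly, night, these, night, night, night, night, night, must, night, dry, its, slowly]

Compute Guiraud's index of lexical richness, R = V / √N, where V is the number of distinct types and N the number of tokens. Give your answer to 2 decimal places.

N = 15, V = 6.
√N = 3.872983
R = 6 / 3.872983 = 1.55

1.55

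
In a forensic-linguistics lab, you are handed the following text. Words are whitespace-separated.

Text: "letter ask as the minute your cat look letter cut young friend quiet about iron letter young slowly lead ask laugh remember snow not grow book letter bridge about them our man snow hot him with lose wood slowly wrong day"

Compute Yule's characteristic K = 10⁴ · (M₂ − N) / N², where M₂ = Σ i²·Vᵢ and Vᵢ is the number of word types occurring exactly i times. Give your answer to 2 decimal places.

Frequencies: letter:4, ask:2, young:2, about:2, slowly:2, snow:2, as:1, the:1, minute:1, your:1, cat:1, look:1, cut:1, friend:1, quiet:1, iron:1, lead:1, laugh:1, remember:1, not:1, … (13 more, each freq 1)
N = 41. Frequency spectrum: V_1=27, V_2=5, V_4=1
M₂ = 1²·27 + 2²·5 + 4²·1 = 63
K = 10000 × (63 − 41) / 41² = 130.87

130.87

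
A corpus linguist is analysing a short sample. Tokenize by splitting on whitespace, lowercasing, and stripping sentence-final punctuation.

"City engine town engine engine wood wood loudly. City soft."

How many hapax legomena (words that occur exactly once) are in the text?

3

Frequencies: engine:3, city:2, wood:2, town:1, loudly:1, soft:1
Hapax (freq=1): loudly, soft, town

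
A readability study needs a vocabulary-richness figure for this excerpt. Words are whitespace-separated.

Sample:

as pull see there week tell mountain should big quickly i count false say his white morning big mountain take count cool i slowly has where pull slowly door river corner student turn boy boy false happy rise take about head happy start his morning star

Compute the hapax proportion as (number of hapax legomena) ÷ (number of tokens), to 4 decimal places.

0.4783

Frequencies: pull:2, mountain:2, big:2, i:2, count:2, false:2, his:2, morning:2, take:2, slowly:2, boy:2, happy:2, as:1, see:1, there:1, week:1, tell:1, should:1, quickly:1, say:1, … (14 more, each freq 1)
Hapax count = 22; token count = 46.
Ratio = 22 / 46 = 0.4783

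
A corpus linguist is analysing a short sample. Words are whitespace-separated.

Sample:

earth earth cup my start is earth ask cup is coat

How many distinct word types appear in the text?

Distinct types: {ask, coat, cup, earth, is, my, start}
V = 7

7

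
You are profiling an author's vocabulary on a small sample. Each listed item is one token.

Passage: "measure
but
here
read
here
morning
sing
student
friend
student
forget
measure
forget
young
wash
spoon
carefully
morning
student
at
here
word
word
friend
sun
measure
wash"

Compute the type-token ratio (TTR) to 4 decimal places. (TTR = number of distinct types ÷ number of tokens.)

0.5926

N = 27 tokens, V = 16 types.
TTR = V / N = 16 / 27 = 0.5926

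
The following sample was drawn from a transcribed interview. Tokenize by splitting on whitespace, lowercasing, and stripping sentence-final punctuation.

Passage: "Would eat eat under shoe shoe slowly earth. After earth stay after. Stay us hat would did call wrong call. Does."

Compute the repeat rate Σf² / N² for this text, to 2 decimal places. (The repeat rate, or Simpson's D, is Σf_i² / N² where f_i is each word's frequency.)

Frequencies: would:2, eat:2, shoe:2, earth:2, after:2, stay:2, call:2, under:1, slowly:1, us:1, hat:1, did:1, wrong:1, does:1
Σf² = 35; N² = 441
Repeat rate = 35 / 441 = 0.08

0.08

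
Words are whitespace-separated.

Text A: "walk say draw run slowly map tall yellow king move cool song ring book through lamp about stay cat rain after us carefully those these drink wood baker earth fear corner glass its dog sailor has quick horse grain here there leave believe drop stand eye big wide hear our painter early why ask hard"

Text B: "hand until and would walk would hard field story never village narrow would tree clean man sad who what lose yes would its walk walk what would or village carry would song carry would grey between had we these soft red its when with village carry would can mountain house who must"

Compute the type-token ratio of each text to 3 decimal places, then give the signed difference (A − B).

0.308

TTR(A) = 55/55 = 1.000
TTR(B) = 36/52 = 0.692
Difference = 1.000 − 0.692 = 0.308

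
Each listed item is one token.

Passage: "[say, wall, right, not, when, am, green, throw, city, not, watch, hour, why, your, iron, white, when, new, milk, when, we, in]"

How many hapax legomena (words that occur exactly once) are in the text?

Frequencies: when:3, not:2, say:1, wall:1, right:1, am:1, green:1, throw:1, city:1, watch:1, hour:1, why:1, your:1, iron:1, white:1, new:1, milk:1, we:1, in:1
Hapax (freq=1): am, city, green, hour, in, iron, milk, new, right, say, throw, wall, watch, we, white, why, your

17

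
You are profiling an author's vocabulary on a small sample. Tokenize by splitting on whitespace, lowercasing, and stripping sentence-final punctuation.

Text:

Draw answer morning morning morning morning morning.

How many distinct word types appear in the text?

3

Distinct types: {answer, draw, morning}
V = 3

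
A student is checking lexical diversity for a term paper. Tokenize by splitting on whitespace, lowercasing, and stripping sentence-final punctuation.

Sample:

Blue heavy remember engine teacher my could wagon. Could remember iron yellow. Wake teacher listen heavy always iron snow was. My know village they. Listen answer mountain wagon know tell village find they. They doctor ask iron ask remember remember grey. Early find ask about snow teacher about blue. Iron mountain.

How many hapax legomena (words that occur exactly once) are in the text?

Frequencies: remember:4, iron:4, teacher:3, they:3, ask:3, blue:2, heavy:2, my:2, could:2, wagon:2, listen:2, snow:2, know:2, village:2, mountain:2, find:2, about:2, engine:1, yellow:1, wake:1, … (7 more, each freq 1)
Hapax (freq=1): always, answer, doctor, early, engine, grey, tell, wake, was, yellow

10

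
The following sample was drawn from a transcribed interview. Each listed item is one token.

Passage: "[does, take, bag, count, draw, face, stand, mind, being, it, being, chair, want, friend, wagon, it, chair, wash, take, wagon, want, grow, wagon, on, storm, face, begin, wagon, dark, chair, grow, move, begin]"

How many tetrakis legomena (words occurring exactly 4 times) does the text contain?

1

Frequencies: wagon:4, chair:3, take:2, face:2, being:2, it:2, want:2, grow:2, begin:2, does:1, bag:1, count:1, draw:1, stand:1, mind:1, friend:1, wash:1, on:1, storm:1, dark:1, … (1 more, each freq 1)
Words with frequency 4: wagon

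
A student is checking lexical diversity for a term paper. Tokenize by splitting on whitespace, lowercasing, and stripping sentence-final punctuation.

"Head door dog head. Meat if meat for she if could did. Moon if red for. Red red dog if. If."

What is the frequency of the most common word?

Frequencies: if:5, red:3, head:2, dog:2, meat:2, for:2, door:1, she:1, could:1, did:1, moon:1
Most common: 'if' with frequency 5.

5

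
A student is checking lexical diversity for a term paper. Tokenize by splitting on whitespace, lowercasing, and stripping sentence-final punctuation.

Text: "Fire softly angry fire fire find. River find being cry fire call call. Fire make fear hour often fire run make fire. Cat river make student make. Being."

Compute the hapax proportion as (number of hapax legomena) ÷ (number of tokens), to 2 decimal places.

0.32

Frequencies: fire:7, make:4, find:2, river:2, being:2, call:2, softly:1, angry:1, cry:1, fear:1, hour:1, often:1, run:1, cat:1, student:1
Hapax count = 9; token count = 28.
Ratio = 9 / 28 = 0.32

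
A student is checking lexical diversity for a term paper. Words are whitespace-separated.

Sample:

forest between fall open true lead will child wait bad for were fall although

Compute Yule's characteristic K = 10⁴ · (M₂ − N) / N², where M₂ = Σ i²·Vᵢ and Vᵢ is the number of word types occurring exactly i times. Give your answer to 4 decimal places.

Frequencies: fall:2, forest:1, between:1, open:1, true:1, lead:1, will:1, child:1, wait:1, bad:1, for:1, were:1, although:1
N = 14. Frequency spectrum: V_1=12, V_2=1
M₂ = 1²·12 + 2²·1 = 16
K = 10000 × (16 − 14) / 14² = 102.0408

102.0408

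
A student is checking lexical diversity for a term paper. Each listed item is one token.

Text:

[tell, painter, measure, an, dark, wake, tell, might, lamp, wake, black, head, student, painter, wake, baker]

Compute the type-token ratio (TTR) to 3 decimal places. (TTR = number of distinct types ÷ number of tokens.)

0.750

N = 16 tokens, V = 12 types.
TTR = V / N = 12 / 16 = 0.750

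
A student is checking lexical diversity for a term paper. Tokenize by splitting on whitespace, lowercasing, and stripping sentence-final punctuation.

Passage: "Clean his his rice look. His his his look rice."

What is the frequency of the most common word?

5

Frequencies: his:5, rice:2, look:2, clean:1
Most common: 'his' with frequency 5.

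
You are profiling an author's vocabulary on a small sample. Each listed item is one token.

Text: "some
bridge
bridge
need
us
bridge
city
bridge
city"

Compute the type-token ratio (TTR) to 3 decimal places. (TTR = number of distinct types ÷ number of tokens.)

0.556

N = 9 tokens, V = 5 types.
TTR = V / N = 5 / 9 = 0.556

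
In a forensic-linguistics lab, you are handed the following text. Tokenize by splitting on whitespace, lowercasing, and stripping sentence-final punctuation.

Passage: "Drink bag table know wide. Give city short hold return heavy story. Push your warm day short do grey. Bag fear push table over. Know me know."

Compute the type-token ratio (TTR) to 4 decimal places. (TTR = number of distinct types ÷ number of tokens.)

0.7778

N = 27 tokens, V = 21 types.
TTR = V / N = 21 / 27 = 0.7778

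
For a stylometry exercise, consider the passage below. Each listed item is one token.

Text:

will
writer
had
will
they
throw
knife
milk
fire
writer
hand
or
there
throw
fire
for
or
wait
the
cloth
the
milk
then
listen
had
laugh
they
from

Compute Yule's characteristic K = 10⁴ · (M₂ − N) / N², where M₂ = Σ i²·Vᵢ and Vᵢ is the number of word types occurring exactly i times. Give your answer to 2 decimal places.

229.59

Frequencies: will:2, writer:2, had:2, they:2, throw:2, milk:2, fire:2, or:2, the:2, knife:1, hand:1, there:1, for:1, wait:1, cloth:1, then:1, listen:1, laugh:1, from:1
N = 28. Frequency spectrum: V_1=10, V_2=9
M₂ = 1²·10 + 2²·9 = 46
K = 10000 × (46 − 28) / 28² = 229.59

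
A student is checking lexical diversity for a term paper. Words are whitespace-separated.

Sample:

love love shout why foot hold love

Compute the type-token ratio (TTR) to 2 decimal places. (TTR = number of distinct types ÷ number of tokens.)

0.71

N = 7 tokens, V = 5 types.
TTR = V / N = 5 / 7 = 0.71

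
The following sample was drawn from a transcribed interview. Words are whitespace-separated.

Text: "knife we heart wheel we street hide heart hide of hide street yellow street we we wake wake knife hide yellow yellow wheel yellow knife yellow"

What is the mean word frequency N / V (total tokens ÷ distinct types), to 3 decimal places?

N = 26 tokens, V = 9 types.
Mean frequency = N / V = 26 / 9 = 2.889

2.889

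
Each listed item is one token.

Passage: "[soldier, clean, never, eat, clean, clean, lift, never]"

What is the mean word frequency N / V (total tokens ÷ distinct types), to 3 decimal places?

N = 8 tokens, V = 5 types.
Mean frequency = N / V = 8 / 5 = 1.600

1.600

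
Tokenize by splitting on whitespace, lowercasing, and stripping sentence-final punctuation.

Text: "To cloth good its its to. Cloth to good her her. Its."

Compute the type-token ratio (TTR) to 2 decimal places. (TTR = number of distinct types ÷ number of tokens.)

0.42

N = 12 tokens, V = 5 types.
TTR = V / N = 5 / 12 = 0.42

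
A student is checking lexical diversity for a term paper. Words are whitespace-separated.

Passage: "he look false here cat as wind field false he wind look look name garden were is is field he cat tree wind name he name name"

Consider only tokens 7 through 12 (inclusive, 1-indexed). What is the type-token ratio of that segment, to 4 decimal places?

Segment tokens 7–12: wind, field, false, he, wind, look
Segment N = 6, segment V = 5.
TTR = 5 / 6 = 0.8333

0.8333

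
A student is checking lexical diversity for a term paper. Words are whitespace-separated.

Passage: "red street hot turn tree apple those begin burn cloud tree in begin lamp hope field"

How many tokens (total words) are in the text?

Tokens: red, street, hot, turn, tree, apple, those, begin, burn, cloud, tree, in, begin, lamp, hope, field
N = 16

16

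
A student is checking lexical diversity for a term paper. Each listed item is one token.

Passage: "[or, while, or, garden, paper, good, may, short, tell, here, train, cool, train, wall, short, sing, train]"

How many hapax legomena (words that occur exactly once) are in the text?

Frequencies: train:3, or:2, short:2, while:1, garden:1, paper:1, good:1, may:1, tell:1, here:1, cool:1, wall:1, sing:1
Hapax (freq=1): cool, garden, good, here, may, paper, sing, tell, wall, while

10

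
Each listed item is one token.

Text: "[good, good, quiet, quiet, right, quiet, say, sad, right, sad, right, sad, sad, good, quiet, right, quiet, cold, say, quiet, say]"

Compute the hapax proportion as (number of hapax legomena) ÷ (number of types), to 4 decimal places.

0.1667

Frequencies: quiet:6, right:4, sad:4, good:3, say:3, cold:1
Hapax count = 1; type count = 6.
Ratio = 1 / 6 = 0.1667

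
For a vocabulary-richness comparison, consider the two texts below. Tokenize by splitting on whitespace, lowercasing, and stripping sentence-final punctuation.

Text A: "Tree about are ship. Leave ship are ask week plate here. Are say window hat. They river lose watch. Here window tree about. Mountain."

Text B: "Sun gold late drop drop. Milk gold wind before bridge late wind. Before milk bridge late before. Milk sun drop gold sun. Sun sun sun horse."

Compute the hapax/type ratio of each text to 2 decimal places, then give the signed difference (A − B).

0.54

A: hapax=11, V=17, ratio=0.65
B: hapax=1, V=9, ratio=0.11
Difference = 0.65 − 0.11 = 0.54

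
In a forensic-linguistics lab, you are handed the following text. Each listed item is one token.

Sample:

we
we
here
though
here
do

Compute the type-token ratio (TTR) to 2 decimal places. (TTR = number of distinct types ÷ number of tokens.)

0.67

N = 6 tokens, V = 4 types.
TTR = V / N = 4 / 6 = 0.67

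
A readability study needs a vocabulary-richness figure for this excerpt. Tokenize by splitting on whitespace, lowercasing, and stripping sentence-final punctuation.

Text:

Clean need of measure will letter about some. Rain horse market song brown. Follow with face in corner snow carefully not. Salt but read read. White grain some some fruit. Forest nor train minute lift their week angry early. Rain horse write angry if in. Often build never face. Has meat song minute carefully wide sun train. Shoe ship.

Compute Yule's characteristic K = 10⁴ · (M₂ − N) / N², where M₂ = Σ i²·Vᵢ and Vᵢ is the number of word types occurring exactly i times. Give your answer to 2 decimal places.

74.69

Frequencies: some:3, rain:2, horse:2, song:2, face:2, in:2, carefully:2, read:2, train:2, minute:2, angry:2, clean:1, need:1, of:1, measure:1, will:1, letter:1, about:1, market:1, brown:1, … (27 more, each freq 1)
N = 59. Frequency spectrum: V_1=36, V_2=10, V_3=1
M₂ = 1²·36 + 2²·10 + 3²·1 = 85
K = 10000 × (85 − 59) / 59² = 74.69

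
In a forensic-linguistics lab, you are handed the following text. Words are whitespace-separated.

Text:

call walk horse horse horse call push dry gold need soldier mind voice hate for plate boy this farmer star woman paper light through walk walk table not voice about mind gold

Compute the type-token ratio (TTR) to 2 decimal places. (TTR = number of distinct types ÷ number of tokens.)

N = 32 tokens, V = 24 types.
TTR = V / N = 24 / 32 = 0.75

0.75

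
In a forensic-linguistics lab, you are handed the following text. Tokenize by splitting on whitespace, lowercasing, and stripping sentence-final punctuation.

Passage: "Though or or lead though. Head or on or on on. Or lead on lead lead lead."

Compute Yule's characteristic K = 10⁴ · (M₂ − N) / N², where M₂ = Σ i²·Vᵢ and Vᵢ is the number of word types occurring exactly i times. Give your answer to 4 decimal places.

1868.5121

Frequencies: or:5, lead:5, on:4, though:2, head:1
N = 17. Frequency spectrum: V_1=1, V_2=1, V_4=1, V_5=2
M₂ = 1²·1 + 2²·1 + 4²·1 + 5²·2 = 71
K = 10000 × (71 − 17) / 17² = 1868.5121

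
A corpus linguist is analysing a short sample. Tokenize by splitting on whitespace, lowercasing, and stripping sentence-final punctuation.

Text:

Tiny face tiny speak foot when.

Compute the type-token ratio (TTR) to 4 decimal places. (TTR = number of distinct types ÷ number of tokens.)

N = 6 tokens, V = 5 types.
TTR = V / N = 5 / 6 = 0.8333

0.8333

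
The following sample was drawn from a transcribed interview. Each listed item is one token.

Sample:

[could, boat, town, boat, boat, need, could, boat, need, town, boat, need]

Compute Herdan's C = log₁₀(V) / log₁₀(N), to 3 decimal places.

0.558

N = 12, V = 4.
log₁₀(V) = 0.602060, log₁₀(N) = 1.079181
C = 0.602060 / 1.079181 = 0.558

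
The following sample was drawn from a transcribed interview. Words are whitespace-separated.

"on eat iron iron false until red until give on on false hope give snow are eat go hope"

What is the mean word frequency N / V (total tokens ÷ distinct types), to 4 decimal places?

N = 19 tokens, V = 11 types.
Mean frequency = N / V = 19 / 11 = 1.7273

1.7273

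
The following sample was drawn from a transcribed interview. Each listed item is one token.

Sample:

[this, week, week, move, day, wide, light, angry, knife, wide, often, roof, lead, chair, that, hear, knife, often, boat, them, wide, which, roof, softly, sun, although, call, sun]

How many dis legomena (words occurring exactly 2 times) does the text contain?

Frequencies: wide:3, week:2, knife:2, often:2, roof:2, sun:2, this:1, move:1, day:1, light:1, angry:1, lead:1, chair:1, that:1, hear:1, boat:1, them:1, which:1, softly:1, although:1, … (1 more, each freq 1)
Words with frequency 2: knife, often, roof, sun, week

5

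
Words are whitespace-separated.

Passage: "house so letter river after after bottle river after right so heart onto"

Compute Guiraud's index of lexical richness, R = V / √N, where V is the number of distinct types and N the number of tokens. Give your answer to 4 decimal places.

N = 13, V = 9.
√N = 3.605551
R = 9 / 3.605551 = 2.4962

2.4962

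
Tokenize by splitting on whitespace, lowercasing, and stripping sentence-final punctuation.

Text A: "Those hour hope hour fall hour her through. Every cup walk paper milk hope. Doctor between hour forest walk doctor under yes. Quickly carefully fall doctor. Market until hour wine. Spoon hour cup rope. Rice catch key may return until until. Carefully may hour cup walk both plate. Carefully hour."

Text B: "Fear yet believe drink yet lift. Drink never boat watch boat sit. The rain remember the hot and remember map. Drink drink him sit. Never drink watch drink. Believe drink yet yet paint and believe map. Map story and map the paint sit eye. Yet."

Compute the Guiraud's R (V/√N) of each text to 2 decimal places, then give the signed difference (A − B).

1.41

A: V=30, N=50, R=4.24
B: V=19, N=45, R=2.83
Difference = 4.24 − 2.83 = 1.41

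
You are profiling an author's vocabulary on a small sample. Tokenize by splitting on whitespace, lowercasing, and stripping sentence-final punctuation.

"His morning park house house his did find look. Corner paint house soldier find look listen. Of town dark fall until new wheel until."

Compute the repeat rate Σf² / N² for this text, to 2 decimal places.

0.07

Frequencies: house:3, his:2, find:2, look:2, until:2, morning:1, park:1, did:1, corner:1, paint:1, soldier:1, listen:1, of:1, town:1, dark:1, fall:1, new:1, wheel:1
Σf² = 38; N² = 576
Repeat rate = 38 / 576 = 0.07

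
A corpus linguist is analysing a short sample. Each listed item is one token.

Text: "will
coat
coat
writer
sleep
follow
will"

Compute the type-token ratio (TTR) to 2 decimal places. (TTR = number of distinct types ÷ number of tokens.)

0.71

N = 7 tokens, V = 5 types.
TTR = V / N = 5 / 7 = 0.71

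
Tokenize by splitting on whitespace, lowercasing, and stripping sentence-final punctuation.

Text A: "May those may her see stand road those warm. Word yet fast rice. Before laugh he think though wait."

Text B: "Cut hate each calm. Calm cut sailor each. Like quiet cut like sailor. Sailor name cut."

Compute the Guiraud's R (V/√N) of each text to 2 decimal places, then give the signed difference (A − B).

A: V=17, N=19, R=3.90
B: V=8, N=16, R=2.00
Difference = 3.90 − 2.00 = 1.90

1.90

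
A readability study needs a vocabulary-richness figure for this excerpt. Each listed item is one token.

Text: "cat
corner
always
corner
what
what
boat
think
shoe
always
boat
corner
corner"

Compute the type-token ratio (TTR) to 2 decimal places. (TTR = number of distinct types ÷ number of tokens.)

N = 13 tokens, V = 7 types.
TTR = V / N = 7 / 13 = 0.54

0.54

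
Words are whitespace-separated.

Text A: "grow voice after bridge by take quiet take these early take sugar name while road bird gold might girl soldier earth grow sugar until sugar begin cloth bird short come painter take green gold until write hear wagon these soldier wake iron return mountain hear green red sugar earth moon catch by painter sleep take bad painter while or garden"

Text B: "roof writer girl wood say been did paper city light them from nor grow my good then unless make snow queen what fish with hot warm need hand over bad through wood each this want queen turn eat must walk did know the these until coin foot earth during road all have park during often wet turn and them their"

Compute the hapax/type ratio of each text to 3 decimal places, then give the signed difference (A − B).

A: hapax=26, V=40, ratio=0.650
B: hapax=48, V=54, ratio=0.889
Difference = 0.650 − 0.889 = -0.239

-0.239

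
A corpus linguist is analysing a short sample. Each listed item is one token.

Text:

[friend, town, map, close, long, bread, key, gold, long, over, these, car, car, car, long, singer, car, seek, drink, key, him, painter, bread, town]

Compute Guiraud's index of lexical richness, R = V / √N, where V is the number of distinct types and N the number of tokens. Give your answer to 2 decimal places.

3.27

N = 24, V = 16.
√N = 4.898979
R = 16 / 4.898979 = 3.27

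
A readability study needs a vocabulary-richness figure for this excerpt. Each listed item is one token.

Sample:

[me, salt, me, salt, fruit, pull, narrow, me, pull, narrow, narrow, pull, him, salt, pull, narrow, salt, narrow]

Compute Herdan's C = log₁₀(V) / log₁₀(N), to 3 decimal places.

0.620

N = 18, V = 6.
log₁₀(V) = 0.778151, log₁₀(N) = 1.255273
C = 0.778151 / 1.255273 = 0.620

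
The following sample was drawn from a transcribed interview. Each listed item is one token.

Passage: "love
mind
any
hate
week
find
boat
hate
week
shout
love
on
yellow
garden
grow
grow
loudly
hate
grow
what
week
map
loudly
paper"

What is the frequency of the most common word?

Frequencies: hate:3, week:3, grow:3, love:2, loudly:2, mind:1, any:1, find:1, boat:1, shout:1, on:1, yellow:1, garden:1, what:1, map:1, paper:1
Most common: 'hate' with frequency 3.

3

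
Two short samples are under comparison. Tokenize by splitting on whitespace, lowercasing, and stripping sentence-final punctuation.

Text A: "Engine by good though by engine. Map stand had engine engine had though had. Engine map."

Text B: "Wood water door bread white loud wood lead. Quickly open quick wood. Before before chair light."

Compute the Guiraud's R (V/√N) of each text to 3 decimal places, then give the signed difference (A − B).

-1.500

A: V=7, N=16, R=1.750
B: V=13, N=16, R=3.250
Difference = 1.750 − 3.250 = -1.500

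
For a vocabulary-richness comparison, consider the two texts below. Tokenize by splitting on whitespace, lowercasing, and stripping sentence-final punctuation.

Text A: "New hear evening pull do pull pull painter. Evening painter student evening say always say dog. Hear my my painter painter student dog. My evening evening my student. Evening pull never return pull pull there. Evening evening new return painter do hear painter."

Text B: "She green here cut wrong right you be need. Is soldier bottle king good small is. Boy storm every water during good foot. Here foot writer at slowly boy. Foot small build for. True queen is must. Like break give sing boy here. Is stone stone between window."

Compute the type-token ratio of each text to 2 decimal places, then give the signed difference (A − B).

TTR(A) = 14/43 = 0.33
TTR(B) = 36/48 = 0.75
Difference = 0.33 − 0.75 = -0.42

-0.42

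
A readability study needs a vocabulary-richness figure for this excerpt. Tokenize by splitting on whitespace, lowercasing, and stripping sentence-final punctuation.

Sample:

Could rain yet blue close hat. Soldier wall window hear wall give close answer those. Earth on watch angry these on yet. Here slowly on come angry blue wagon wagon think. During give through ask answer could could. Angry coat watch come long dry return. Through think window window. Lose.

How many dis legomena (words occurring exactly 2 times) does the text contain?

11

Frequencies: could:3, window:3, on:3, angry:3, yet:2, blue:2, close:2, wall:2, give:2, answer:2, watch:2, come:2, wagon:2, think:2, through:2, rain:1, hat:1, soldier:1, hear:1, those:1, … (11 more, each freq 1)
Words with frequency 2: answer, blue, close, come, give, think, through, wagon, wall, watch, yet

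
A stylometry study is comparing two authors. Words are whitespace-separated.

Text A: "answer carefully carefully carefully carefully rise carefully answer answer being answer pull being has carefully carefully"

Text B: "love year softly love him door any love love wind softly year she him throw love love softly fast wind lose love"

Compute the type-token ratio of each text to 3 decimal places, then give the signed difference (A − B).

TTR(A) = 6/16 = 0.375
TTR(B) = 11/22 = 0.500
Difference = 0.375 − 0.500 = -0.125

-0.125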